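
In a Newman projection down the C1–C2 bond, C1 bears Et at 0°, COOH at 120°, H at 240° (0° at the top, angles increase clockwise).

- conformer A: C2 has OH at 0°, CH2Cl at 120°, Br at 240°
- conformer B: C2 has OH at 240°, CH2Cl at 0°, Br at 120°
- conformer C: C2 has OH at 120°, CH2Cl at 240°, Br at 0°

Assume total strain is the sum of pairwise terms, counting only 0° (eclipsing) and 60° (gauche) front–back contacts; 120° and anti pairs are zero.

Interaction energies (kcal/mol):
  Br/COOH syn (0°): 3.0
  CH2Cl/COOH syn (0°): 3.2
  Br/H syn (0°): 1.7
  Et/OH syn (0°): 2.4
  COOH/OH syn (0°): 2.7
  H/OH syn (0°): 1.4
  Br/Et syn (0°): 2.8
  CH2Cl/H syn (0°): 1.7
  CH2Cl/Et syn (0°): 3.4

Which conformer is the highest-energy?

B

A (eclipsed): Et(0°)/OH(0°) eclipsed 2.4; COOH(120°)/CH2Cl(120°) eclipsed 3.2; H(240°)/Br(240°) eclipsed 1.7 → 7.3 kcal/mol.
B (eclipsed): Et(0°)/CH2Cl(0°) eclipsed 3.4; COOH(120°)/Br(120°) eclipsed 3.0; H(240°)/OH(240°) eclipsed 1.4 → 7.8 kcal/mol.
C (eclipsed): Et(0°)/Br(0°) eclipsed 2.8; COOH(120°)/OH(120°) eclipsed 2.7; H(240°)/CH2Cl(240°) eclipsed 1.7 → 7.2 kcal/mol.
B has the highest total (7.8 kcal/mol).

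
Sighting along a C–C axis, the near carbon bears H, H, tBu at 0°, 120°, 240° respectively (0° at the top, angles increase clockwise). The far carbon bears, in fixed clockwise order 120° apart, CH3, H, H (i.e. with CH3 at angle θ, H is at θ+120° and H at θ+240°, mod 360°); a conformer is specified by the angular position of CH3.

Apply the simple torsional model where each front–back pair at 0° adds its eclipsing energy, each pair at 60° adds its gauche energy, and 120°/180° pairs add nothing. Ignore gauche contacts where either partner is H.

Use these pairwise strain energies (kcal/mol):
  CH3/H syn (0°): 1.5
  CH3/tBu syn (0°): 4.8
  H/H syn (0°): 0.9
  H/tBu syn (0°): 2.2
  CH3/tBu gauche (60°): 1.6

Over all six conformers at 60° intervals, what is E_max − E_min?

6.6 kcal/mol

CH3 at 0° (eclipsed): H–CH3 eclipsed, H–H eclipsed, tBu–H eclipsed; 1.5 + 0.9 + 2.2 = 4.6 kcal/mol.
CH3 at 60° (staggered): no non-H gauche contacts → 0.0 kcal/mol.
CH3 at 120° (eclipsed): H–H eclipsed, H–CH3 eclipsed, tBu–H eclipsed; 0.9 + 1.5 + 2.2 = 4.6 kcal/mol.
CH3 at 180° (staggered): tBu–CH3 gauche; 1.6 = 1.6 kcal/mol.
CH3 at 240° (eclipsed): H–H eclipsed, H–H eclipsed, tBu–CH3 eclipsed; 0.9 + 0.9 + 4.8 = 6.6 kcal/mol.
CH3 at 300° (staggered): tBu–CH3 gauche; 1.6 = 1.6 kcal/mol.
Max at 240° (6.6 kcal/mol), min at 60° (0.0 kcal/mol); barrier = 6.6 kcal/mol.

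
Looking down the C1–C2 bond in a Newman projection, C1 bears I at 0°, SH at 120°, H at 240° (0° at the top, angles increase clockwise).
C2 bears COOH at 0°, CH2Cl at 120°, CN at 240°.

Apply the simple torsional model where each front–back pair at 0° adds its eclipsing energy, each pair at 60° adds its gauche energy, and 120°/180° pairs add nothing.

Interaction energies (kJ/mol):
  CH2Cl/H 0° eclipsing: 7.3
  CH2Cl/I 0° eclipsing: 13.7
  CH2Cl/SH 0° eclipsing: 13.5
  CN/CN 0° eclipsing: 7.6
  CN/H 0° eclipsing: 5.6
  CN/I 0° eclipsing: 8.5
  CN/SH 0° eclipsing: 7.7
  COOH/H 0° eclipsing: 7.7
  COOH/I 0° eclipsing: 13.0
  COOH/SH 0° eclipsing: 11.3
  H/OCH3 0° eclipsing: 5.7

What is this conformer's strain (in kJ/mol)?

32.1 kJ/mol

This conformer is eclipsed. I at 0° is eclipsed with COOH at 0° (13.0); SH at 120° is eclipsed with CH2Cl at 120° (13.5); H at 240° is eclipsed with CN at 240° (5.6). Total 32.1 kJ/mol.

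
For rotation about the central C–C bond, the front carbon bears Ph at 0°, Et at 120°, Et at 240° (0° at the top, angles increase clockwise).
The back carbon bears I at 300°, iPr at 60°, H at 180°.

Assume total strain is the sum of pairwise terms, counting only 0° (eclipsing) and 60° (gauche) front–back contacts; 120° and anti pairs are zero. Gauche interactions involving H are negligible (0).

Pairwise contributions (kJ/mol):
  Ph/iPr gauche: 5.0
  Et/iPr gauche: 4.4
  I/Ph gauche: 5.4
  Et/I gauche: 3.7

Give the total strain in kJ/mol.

18.5 kJ/mol

This conformer (staggered): Ph(0°)/I(300°) gauche 5.4; Ph(0°)/iPr(60°) gauche 5.0; Et(120°)/iPr(60°) gauche 4.4; Et(240°)/I(300°) gauche 3.7 → 18.5 kJ/mol.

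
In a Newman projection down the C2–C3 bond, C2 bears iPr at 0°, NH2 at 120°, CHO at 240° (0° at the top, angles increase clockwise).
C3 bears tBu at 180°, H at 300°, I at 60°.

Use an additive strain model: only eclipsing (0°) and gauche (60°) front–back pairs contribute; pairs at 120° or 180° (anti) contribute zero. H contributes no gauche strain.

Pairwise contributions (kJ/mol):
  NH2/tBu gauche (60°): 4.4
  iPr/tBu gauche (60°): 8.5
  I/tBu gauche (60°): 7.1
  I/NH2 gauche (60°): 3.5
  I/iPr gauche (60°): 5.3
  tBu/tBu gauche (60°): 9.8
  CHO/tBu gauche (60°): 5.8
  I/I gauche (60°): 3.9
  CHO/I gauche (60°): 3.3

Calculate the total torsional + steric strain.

This conformer (staggered): iPr(0°)/I(60°) gauche 5.3; NH2(120°)/tBu(180°) gauche 4.4; NH2(120°)/I(60°) gauche 3.5; CHO(240°)/tBu(180°) gauche 5.8 → 19.0 kJ/mol.

19.0 kJ/mol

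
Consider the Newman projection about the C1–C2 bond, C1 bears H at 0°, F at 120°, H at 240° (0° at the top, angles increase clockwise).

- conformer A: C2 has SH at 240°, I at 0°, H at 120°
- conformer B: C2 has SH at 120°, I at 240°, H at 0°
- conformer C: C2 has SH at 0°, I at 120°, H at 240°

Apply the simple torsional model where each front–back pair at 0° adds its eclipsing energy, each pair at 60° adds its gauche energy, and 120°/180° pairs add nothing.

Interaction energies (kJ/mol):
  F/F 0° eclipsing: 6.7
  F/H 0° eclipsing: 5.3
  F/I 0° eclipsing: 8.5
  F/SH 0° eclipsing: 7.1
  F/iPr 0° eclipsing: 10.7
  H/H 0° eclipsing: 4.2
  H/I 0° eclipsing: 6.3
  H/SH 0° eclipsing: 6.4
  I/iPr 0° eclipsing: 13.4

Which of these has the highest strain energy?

C

A (eclipsed): H(0°)/I(0°) eclipsed 6.3; F(120°)/H(120°) eclipsed 5.3; H(240°)/SH(240°) eclipsed 6.4 → 18.0 kJ/mol.
B (eclipsed): H(0°)/H(0°) eclipsed 4.2; F(120°)/SH(120°) eclipsed 7.1; H(240°)/I(240°) eclipsed 6.3 → 17.6 kJ/mol.
C (eclipsed): H(0°)/SH(0°) eclipsed 6.4; F(120°)/I(120°) eclipsed 8.5; H(240°)/H(240°) eclipsed 4.2 → 19.1 kJ/mol.
C has the highest total (19.1 kJ/mol).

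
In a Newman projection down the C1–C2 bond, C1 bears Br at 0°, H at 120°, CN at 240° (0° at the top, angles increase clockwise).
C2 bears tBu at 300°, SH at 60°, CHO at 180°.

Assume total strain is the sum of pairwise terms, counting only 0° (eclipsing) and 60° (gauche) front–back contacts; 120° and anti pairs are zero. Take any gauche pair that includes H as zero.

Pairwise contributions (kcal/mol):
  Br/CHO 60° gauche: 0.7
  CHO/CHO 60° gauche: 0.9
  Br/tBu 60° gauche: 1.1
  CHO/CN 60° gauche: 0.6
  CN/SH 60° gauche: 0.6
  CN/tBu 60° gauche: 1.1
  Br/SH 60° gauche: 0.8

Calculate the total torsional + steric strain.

This conformer (staggered): Br(0°)/tBu(300°) gauche 1.1; Br(0°)/SH(60°) gauche 0.8; CN(240°)/tBu(300°) gauche 1.1; CN(240°)/CHO(180°) gauche 0.6 → 3.6 kcal/mol.

3.6 kcal/mol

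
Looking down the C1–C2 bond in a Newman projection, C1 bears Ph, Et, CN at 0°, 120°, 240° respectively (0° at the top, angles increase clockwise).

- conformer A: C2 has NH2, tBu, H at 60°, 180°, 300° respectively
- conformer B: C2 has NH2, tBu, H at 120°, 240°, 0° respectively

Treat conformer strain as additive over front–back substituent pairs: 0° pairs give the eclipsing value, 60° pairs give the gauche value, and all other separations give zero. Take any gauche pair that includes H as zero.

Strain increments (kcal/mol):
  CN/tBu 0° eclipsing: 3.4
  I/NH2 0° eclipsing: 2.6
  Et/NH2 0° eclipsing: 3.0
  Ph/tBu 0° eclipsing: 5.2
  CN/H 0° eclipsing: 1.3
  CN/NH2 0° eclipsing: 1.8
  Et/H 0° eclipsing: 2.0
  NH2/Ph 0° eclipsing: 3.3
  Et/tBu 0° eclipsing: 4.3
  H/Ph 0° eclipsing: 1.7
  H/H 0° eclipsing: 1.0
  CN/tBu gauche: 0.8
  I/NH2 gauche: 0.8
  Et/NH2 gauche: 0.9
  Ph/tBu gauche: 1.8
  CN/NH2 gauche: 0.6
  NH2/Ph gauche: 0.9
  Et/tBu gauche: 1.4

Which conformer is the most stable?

A

A (staggered): Ph–NH2 gauche, Et–NH2 gauche, Et–tBu gauche, CN–tBu gauche; 0.9 + 0.9 + 1.4 + 0.8 = 4.0 kcal/mol.
B (eclipsed): Ph–H eclipsed, Et–NH2 eclipsed, CN–tBu eclipsed; 1.7 + 3.0 + 3.4 = 8.1 kcal/mol.
A has the lowest total (4.0 kcal/mol).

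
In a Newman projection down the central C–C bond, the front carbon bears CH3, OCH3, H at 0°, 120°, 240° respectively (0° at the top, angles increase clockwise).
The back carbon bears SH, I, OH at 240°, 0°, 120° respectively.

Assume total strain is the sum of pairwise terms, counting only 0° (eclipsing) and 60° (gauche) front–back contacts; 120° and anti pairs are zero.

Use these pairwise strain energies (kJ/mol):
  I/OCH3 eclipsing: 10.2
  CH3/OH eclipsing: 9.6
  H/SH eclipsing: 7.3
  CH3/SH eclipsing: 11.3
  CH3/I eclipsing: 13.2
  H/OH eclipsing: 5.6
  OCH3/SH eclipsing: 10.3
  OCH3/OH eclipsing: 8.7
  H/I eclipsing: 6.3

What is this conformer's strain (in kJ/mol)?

29.2 kJ/mol

This conformer is eclipsed. CH3 at 0° is eclipsed with I at 0° (13.2); OCH3 at 120° is eclipsed with OH at 120° (8.7); H at 240° is eclipsed with SH at 240° (7.3). Total 29.2 kJ/mol.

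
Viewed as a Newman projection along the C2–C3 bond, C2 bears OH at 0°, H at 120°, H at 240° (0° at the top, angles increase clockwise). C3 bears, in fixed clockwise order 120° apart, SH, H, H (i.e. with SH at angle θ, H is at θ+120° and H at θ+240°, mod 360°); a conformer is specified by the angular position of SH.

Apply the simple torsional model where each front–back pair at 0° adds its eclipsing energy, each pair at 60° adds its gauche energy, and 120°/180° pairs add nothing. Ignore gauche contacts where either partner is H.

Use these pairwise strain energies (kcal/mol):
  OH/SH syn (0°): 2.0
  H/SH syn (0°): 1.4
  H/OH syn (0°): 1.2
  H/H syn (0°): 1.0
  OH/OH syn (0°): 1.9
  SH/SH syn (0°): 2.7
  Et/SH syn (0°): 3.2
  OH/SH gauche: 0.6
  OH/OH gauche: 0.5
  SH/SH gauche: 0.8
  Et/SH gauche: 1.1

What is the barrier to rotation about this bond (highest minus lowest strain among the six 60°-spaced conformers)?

4.0 kcal/mol

SH at 0° is eclipsed. OH at 0° is eclipsed with SH at 0° (2.0); H at 120° is eclipsed with H at 120° (1.0); H at 240° is eclipsed with H at 240° (1.0). Total 4.0 kcal/mol.
SH at 60° is staggered. OH at 0° is gauche with SH at 60° (0.6). Total 0.6 kcal/mol.
SH at 120° is eclipsed. OH at 0° is eclipsed with H at 0° (1.2); H at 120° is eclipsed with SH at 120° (1.4); H at 240° is eclipsed with H at 240° (1.0). Total 3.6 kcal/mol.
SH at 180° (staggered): no non-H gauche contacts → 0.0 kcal/mol.
SH at 240° is eclipsed. OH at 0° is eclipsed with H at 0° (1.2); H at 120° is eclipsed with H at 120° (1.0); H at 240° is eclipsed with SH at 240° (1.4). Total 3.6 kcal/mol.
SH at 300° is staggered. OH at 0° is gauche with SH at 300° (0.6). Total 0.6 kcal/mol.
Max at 0° (4.0 kcal/mol), min at 180° (0.0 kcal/mol); barrier = 4.0 kcal/mol.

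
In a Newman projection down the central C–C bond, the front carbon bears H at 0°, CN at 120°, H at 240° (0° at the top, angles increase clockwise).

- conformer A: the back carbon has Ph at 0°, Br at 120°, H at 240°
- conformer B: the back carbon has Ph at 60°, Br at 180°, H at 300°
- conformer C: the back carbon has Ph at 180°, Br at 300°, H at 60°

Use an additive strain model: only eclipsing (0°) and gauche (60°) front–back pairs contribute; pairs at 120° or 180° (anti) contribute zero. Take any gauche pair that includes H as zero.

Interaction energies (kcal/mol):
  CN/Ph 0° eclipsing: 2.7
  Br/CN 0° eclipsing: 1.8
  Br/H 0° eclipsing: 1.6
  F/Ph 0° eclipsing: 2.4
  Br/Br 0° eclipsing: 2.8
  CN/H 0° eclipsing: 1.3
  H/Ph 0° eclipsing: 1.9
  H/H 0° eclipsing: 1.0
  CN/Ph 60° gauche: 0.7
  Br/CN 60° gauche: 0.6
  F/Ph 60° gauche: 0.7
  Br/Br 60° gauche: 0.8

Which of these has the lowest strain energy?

A (eclipsed): H(0°)/Ph(0°) eclipsed 1.9; CN(120°)/Br(120°) eclipsed 1.8; H(240°)/H(240°) eclipsed 1.0 → 4.7 kcal/mol.
B (staggered): CN(120°)/Ph(60°) gauche 0.7; CN(120°)/Br(180°) gauche 0.6 → 1.3 kcal/mol.
C (staggered): CN(120°)/Ph(180°) gauche 0.7 → 0.7 kcal/mol.
C has the lowest total (0.7 kcal/mol).

C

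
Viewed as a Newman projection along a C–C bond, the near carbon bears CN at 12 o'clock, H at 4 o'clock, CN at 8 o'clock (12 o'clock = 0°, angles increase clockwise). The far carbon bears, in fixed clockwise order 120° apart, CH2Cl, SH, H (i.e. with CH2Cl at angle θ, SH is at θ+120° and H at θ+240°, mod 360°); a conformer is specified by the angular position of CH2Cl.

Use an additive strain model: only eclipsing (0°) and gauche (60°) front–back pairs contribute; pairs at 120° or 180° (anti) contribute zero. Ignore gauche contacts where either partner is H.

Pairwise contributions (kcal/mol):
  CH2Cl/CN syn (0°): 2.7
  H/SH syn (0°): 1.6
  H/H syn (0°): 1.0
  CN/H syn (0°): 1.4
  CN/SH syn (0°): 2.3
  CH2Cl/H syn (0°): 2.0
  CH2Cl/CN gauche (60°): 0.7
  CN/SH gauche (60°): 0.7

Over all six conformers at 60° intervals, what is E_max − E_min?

CH2Cl at 0° is eclipsed. CN at 0° is eclipsed with CH2Cl at 0° (2.7); H at 120° is eclipsed with SH at 120° (1.6); CN at 240° is eclipsed with H at 240° (1.4). Total 5.7 kcal/mol.
CH2Cl at 60° is staggered. CN at 0° is gauche with CH2Cl at 60° (0.7); CN at 240° is gauche with SH at 180° (0.7). Total 1.4 kcal/mol.
CH2Cl at 120° is eclipsed. CN at 0° is eclipsed with H at 0° (1.4); H at 120° is eclipsed with CH2Cl at 120° (2.0); CN at 240° is eclipsed with SH at 240° (2.3). Total 5.7 kcal/mol.
CH2Cl at 180° is staggered. CN at 0° is gauche with SH at 300° (0.7); CN at 240° is gauche with CH2Cl at 180° (0.7); CN at 240° is gauche with SH at 300° (0.7). Total 2.1 kcal/mol.
CH2Cl at 240° is eclipsed. CN at 0° is eclipsed with SH at 0° (2.3); H at 120° is eclipsed with H at 120° (1.0); CN at 240° is eclipsed with CH2Cl at 240° (2.7). Total 6.0 kcal/mol.
CH2Cl at 300° is staggered. CN at 0° is gauche with CH2Cl at 300° (0.7); CN at 0° is gauche with SH at 60° (0.7); CN at 240° is gauche with CH2Cl at 300° (0.7). Total 2.1 kcal/mol.
Max at 240° (6.0 kcal/mol), min at 60° (1.4 kcal/mol); barrier = 4.6 kcal/mol.

4.6 kcal/mol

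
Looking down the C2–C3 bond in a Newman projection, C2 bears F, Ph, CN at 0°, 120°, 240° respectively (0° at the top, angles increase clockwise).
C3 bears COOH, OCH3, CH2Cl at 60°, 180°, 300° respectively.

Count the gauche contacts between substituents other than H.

Non-H gauche pairs: F(0°)/COOH(60°); F(0°)/CH2Cl(300°); Ph(120°)/COOH(60°); Ph(120°)/OCH3(180°); CN(240°)/OCH3(180°); CN(240°)/CH2Cl(300°) — 6 interactions.

6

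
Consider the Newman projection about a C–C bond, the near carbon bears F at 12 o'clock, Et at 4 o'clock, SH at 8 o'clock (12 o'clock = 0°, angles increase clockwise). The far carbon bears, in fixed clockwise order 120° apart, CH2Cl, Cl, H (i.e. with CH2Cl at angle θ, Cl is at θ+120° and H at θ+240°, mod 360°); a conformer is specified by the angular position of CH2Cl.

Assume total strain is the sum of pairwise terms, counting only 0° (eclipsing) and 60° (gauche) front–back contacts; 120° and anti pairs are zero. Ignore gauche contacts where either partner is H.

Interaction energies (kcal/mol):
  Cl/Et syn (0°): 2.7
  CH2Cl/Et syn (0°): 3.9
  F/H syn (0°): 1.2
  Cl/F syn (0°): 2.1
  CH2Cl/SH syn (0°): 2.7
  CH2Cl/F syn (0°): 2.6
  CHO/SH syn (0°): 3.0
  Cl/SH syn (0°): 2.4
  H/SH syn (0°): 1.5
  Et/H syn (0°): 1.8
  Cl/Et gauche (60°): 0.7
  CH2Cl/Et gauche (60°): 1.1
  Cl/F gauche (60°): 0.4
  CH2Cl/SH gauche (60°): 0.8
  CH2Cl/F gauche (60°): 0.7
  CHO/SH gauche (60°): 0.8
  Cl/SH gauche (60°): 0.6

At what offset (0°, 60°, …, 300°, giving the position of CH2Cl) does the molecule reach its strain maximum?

CH2Cl at 0° (eclipsed): F(0°)/CH2Cl(0°) eclipsed 2.6; Et(120°)/Cl(120°) eclipsed 2.7; SH(240°)/H(240°) eclipsed 1.5 → 6.8 kcal/mol.
CH2Cl at 60° (staggered): F(0°)/CH2Cl(60°) gauche 0.7; Et(120°)/CH2Cl(60°) gauche 1.1; Et(120°)/Cl(180°) gauche 0.7; SH(240°)/Cl(180°) gauche 0.6 → 3.1 kcal/mol.
CH2Cl at 120° (eclipsed): F(0°)/H(0°) eclipsed 1.2; Et(120°)/CH2Cl(120°) eclipsed 3.9; SH(240°)/Cl(240°) eclipsed 2.4 → 7.5 kcal/mol.
CH2Cl at 180° (staggered): F(0°)/Cl(300°) gauche 0.4; Et(120°)/CH2Cl(180°) gauche 1.1; SH(240°)/CH2Cl(180°) gauche 0.8; SH(240°)/Cl(300°) gauche 0.6 → 2.9 kcal/mol.
CH2Cl at 240° (eclipsed): F(0°)/Cl(0°) eclipsed 2.1; Et(120°)/H(120°) eclipsed 1.8; SH(240°)/CH2Cl(240°) eclipsed 2.7 → 6.6 kcal/mol.
CH2Cl at 300° (staggered): F(0°)/CH2Cl(300°) gauche 0.7; F(0°)/Cl(60°) gauche 0.4; Et(120°)/Cl(60°) gauche 0.7; SH(240°)/CH2Cl(300°) gauche 0.8 → 2.6 kcal/mol.
The maximum (7.5 kcal/mol) occurs with CH2Cl at 120°.

120°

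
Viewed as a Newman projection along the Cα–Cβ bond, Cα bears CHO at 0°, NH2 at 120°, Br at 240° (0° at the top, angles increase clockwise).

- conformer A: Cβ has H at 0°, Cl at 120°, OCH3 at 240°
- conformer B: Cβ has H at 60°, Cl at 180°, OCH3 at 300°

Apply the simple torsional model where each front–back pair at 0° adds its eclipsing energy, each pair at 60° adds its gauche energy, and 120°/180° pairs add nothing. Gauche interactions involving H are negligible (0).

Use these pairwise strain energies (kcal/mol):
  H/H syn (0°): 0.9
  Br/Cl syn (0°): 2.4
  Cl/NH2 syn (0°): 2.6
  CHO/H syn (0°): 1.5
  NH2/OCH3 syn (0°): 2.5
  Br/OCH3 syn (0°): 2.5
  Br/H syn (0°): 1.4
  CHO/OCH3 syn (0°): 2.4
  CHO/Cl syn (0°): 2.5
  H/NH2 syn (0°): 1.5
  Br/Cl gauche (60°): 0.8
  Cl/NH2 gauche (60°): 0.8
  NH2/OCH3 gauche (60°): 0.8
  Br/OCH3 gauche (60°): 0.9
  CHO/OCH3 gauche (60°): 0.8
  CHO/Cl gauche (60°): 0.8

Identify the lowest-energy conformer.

B

A (eclipsed): CHO(0°)/H(0°) eclipsed 1.5; NH2(120°)/Cl(120°) eclipsed 2.6; Br(240°)/OCH3(240°) eclipsed 2.5 → 6.6 kcal/mol.
B (staggered): CHO(0°)/OCH3(300°) gauche 0.8; NH2(120°)/Cl(180°) gauche 0.8; Br(240°)/Cl(180°) gauche 0.8; Br(240°)/OCH3(300°) gauche 0.9 → 3.3 kcal/mol.
B has the lowest total (3.3 kcal/mol).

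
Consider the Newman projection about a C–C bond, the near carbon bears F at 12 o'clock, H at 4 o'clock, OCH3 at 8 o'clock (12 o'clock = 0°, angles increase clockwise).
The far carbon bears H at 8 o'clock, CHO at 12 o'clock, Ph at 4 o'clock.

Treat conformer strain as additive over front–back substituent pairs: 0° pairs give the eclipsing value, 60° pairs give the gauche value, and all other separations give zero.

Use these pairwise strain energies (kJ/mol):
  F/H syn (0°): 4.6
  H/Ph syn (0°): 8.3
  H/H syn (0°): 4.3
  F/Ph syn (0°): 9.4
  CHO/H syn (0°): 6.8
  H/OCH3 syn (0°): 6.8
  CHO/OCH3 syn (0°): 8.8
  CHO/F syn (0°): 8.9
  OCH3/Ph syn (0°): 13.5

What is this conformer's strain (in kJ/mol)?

24.0 kJ/mol

This conformer (eclipsed): F(0°)/CHO(0°) eclipsed 8.9; H(120°)/Ph(120°) eclipsed 8.3; OCH3(240°)/H(240°) eclipsed 6.8 → 24.0 kJ/mol.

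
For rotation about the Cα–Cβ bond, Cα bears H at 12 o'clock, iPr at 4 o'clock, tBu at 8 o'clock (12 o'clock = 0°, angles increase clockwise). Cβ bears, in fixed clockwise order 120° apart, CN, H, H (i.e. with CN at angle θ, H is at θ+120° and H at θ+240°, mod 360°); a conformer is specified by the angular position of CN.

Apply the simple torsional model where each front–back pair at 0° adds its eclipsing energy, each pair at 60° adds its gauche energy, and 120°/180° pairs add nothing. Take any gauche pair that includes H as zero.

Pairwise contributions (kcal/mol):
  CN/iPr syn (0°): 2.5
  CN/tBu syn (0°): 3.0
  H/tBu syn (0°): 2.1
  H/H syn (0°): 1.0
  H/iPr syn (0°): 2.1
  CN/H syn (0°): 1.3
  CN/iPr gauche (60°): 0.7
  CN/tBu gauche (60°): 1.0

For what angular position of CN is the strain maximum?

CN at 0° (eclipsed): H(0°)/CN(0°) eclipsed 1.3; iPr(120°)/H(120°) eclipsed 2.1; tBu(240°)/H(240°) eclipsed 2.1 → 5.5 kcal/mol.
CN at 60° (staggered): iPr(120°)/CN(60°) gauche 0.7 → 0.7 kcal/mol.
CN at 120° (eclipsed): H(0°)/H(0°) eclipsed 1.0; iPr(120°)/CN(120°) eclipsed 2.5; tBu(240°)/H(240°) eclipsed 2.1 → 5.6 kcal/mol.
CN at 180° (staggered): iPr(120°)/CN(180°) gauche 0.7; tBu(240°)/CN(180°) gauche 1.0 → 1.7 kcal/mol.
CN at 240° (eclipsed): H(0°)/H(0°) eclipsed 1.0; iPr(120°)/H(120°) eclipsed 2.1; tBu(240°)/CN(240°) eclipsed 3.0 → 6.1 kcal/mol.
CN at 300° (staggered): tBu(240°)/CN(300°) gauche 1.0 → 1.0 kcal/mol.
The maximum (6.1 kcal/mol) occurs with CN at 240°.

240°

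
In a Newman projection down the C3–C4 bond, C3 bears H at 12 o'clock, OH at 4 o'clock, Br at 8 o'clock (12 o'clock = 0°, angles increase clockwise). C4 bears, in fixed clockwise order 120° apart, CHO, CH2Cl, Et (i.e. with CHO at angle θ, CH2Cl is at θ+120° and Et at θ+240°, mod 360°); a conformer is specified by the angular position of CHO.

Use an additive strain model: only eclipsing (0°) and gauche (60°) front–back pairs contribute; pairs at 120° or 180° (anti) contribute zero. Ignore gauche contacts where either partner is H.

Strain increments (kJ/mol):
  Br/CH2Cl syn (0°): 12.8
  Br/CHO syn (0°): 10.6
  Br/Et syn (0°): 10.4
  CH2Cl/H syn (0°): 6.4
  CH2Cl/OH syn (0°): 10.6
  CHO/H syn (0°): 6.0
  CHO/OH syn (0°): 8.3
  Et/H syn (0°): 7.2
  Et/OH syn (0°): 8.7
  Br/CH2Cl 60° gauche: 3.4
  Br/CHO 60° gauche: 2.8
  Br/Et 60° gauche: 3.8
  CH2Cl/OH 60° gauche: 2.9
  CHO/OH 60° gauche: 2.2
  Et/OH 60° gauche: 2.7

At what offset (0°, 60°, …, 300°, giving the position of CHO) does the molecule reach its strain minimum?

180°

CHO at 0° (eclipsed): H–CHO eclipsed, OH–CH2Cl eclipsed, Br–Et eclipsed; 6.0 + 10.6 + 10.4 = 27.0 kJ/mol.
CHO at 60° (staggered): OH–CHO gauche, OH–CH2Cl gauche, Br–CH2Cl gauche, Br–Et gauche; 2.2 + 2.9 + 3.4 + 3.8 = 12.3 kJ/mol.
CHO at 120° (eclipsed): H–Et eclipsed, OH–CHO eclipsed, Br–CH2Cl eclipsed; 7.2 + 8.3 + 12.8 = 28.3 kJ/mol.
CHO at 180° (staggered): OH–CHO gauche, OH–Et gauche, Br–CHO gauche, Br–CH2Cl gauche; 2.2 + 2.7 + 2.8 + 3.4 = 11.1 kJ/mol.
CHO at 240° (eclipsed): H–CH2Cl eclipsed, OH–Et eclipsed, Br–CHO eclipsed; 6.4 + 8.7 + 10.6 = 25.7 kJ/mol.
CHO at 300° (staggered): OH–CH2Cl gauche, OH–Et gauche, Br–CHO gauche, Br–Et gauche; 2.9 + 2.7 + 2.8 + 3.8 = 12.2 kJ/mol.
The minimum (11.1 kJ/mol) occurs with CHO at 180°.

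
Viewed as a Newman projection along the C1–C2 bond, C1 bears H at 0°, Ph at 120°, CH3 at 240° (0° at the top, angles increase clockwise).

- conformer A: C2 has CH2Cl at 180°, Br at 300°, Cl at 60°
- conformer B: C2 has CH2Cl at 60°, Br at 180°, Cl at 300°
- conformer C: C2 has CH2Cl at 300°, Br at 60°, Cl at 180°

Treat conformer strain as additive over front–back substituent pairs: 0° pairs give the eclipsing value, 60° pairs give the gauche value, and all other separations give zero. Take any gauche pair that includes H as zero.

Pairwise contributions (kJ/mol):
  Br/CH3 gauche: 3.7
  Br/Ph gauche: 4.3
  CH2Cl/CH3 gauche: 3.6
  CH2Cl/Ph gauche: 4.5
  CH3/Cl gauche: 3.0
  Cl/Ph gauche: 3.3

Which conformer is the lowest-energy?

C

A (staggered): Ph(120°)/CH2Cl(180°) gauche 4.5; Ph(120°)/Cl(60°) gauche 3.3; CH3(240°)/CH2Cl(180°) gauche 3.6; CH3(240°)/Br(300°) gauche 3.7 → 15.1 kJ/mol.
B (staggered): Ph(120°)/CH2Cl(60°) gauche 4.5; Ph(120°)/Br(180°) gauche 4.3; CH3(240°)/Br(180°) gauche 3.7; CH3(240°)/Cl(300°) gauche 3.0 → 15.5 kJ/mol.
C (staggered): Ph(120°)/Br(60°) gauche 4.3; Ph(120°)/Cl(180°) gauche 3.3; CH3(240°)/CH2Cl(300°) gauche 3.6; CH3(240°)/Cl(180°) gauche 3.0 → 14.2 kJ/mol.
C has the lowest total (14.2 kJ/mol).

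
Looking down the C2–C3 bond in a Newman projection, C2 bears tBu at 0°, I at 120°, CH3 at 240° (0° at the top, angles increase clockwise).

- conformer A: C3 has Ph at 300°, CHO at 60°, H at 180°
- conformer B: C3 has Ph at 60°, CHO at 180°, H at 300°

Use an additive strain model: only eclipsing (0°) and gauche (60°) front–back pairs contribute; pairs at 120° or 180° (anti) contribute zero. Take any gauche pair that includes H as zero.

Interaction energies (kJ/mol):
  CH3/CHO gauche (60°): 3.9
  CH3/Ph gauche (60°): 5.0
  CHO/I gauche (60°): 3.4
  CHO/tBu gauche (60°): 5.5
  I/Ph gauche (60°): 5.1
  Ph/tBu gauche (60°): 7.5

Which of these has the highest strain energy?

A

A is staggered. tBu at 0° is gauche with Ph at 300° (7.5); tBu at 0° is gauche with CHO at 60° (5.5); I at 120° is gauche with CHO at 60° (3.4); CH3 at 240° is gauche with Ph at 300° (5.0). Total 21.4 kJ/mol.
B is staggered. tBu at 0° is gauche with Ph at 60° (7.5); I at 120° is gauche with Ph at 60° (5.1); I at 120° is gauche with CHO at 180° (3.4); CH3 at 240° is gauche with CHO at 180° (3.9). Total 19.9 kJ/mol.
A has the highest total (21.4 kJ/mol).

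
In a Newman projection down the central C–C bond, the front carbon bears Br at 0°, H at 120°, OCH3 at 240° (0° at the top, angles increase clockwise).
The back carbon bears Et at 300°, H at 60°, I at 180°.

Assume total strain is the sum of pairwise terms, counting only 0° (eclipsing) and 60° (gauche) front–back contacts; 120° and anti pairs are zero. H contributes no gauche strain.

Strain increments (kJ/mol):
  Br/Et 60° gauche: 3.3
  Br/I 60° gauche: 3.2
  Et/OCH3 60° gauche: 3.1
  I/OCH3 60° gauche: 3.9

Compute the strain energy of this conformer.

10.3 kJ/mol

This conformer (staggered): Br(0°)/Et(300°) gauche 3.3; OCH3(240°)/Et(300°) gauche 3.1; OCH3(240°)/I(180°) gauche 3.9 → 10.3 kJ/mol.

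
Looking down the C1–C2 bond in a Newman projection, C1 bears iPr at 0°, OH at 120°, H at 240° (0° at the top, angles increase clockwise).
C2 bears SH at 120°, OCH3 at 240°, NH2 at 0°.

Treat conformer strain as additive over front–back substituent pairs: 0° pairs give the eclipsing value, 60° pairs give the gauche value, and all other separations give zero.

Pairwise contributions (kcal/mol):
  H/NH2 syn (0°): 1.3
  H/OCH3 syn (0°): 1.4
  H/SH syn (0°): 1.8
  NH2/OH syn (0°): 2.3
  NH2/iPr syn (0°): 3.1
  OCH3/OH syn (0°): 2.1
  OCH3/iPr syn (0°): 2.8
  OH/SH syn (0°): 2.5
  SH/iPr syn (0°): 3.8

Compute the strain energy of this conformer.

This conformer (eclipsed): iPr(0°)/NH2(0°) eclipsed 3.1; OH(120°)/SH(120°) eclipsed 2.5; H(240°)/OCH3(240°) eclipsed 1.4 → 7.0 kcal/mol.

7.0 kcal/mol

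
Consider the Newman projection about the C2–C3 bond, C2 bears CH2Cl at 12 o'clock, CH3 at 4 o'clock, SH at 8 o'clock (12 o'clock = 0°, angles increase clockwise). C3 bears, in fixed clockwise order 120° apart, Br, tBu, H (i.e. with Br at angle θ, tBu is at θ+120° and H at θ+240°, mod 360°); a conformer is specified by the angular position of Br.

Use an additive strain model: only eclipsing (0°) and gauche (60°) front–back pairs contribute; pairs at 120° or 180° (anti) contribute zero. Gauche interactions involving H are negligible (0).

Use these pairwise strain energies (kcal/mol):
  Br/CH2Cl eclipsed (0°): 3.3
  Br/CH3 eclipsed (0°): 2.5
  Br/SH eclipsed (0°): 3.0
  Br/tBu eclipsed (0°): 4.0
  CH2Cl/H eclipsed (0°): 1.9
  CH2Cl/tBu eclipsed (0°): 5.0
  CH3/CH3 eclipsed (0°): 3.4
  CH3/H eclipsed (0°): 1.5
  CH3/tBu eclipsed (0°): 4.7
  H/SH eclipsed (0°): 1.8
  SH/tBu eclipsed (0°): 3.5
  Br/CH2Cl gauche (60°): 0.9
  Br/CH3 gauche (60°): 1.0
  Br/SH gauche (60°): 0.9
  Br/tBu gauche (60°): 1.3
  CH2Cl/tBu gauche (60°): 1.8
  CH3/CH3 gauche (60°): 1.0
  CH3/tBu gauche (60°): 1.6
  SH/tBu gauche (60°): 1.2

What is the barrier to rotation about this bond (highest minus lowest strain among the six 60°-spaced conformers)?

5.1 kcal/mol

Br at 0° (eclipsed): CH2Cl(0°)/Br(0°) eclipsed 3.3; CH3(120°)/tBu(120°) eclipsed 4.7; SH(240°)/H(240°) eclipsed 1.8 → 9.8 kcal/mol.
Br at 60° (staggered): CH2Cl(0°)/Br(60°) gauche 0.9; CH3(120°)/Br(60°) gauche 1.0; CH3(120°)/tBu(180°) gauche 1.6; SH(240°)/tBu(180°) gauche 1.2 → 4.7 kcal/mol.
Br at 120° (eclipsed): CH2Cl(0°)/H(0°) eclipsed 1.9; CH3(120°)/Br(120°) eclipsed 2.5; SH(240°)/tBu(240°) eclipsed 3.5 → 7.9 kcal/mol.
Br at 180° (staggered): CH2Cl(0°)/tBu(300°) gauche 1.8; CH3(120°)/Br(180°) gauche 1.0; SH(240°)/Br(180°) gauche 0.9; SH(240°)/tBu(300°) gauche 1.2 → 4.9 kcal/mol.
Br at 240° (eclipsed): CH2Cl(0°)/tBu(0°) eclipsed 5.0; CH3(120°)/H(120°) eclipsed 1.5; SH(240°)/Br(240°) eclipsed 3.0 → 9.5 kcal/mol.
Br at 300° (staggered): CH2Cl(0°)/Br(300°) gauche 0.9; CH2Cl(0°)/tBu(60°) gauche 1.8; CH3(120°)/tBu(60°) gauche 1.6; SH(240°)/Br(300°) gauche 0.9 → 5.2 kcal/mol.
Max at 0° (9.8 kcal/mol), min at 60° (4.7 kcal/mol); barrier = 5.1 kcal/mol.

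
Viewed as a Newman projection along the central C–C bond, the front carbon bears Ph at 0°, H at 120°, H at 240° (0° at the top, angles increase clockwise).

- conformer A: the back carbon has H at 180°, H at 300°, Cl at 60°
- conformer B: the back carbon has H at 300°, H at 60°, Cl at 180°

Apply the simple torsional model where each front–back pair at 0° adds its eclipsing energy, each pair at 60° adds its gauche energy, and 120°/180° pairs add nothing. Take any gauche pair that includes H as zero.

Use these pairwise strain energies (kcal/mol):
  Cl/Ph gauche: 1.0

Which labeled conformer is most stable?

A (staggered): Ph–Cl gauche; 1.0 = 1.0 kcal/mol.
B (staggered): no non-H gauche contacts → 0.0 kcal/mol.
B has the lowest total (0.0 kcal/mol).

B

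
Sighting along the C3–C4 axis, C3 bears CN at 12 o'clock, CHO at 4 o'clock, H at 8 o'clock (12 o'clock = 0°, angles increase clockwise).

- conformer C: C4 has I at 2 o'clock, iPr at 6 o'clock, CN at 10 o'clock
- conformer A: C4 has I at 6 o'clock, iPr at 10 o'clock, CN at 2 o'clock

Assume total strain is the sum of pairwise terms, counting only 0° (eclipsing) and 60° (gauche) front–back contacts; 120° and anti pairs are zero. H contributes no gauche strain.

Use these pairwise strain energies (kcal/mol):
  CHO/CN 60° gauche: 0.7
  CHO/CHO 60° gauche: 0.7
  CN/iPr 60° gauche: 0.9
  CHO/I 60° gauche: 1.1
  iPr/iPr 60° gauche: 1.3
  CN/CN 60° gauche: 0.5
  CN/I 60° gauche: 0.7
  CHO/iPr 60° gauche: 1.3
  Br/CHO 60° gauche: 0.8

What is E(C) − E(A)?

+0.4 kcal/mol

C (staggered): CN–I gauche, CN–CN gauche, CHO–I gauche, CHO–iPr gauche; 0.7 + 0.5 + 1.1 + 1.3 = 3.6 kcal/mol.
A (staggered): CN–iPr gauche, CN–CN gauche, CHO–I gauche, CHO–CN gauche; 0.9 + 0.5 + 1.1 + 0.7 = 3.2 kcal/mol.
E(C) − E(A) = 3.6 − 3.2 = +0.4 kcal/mol.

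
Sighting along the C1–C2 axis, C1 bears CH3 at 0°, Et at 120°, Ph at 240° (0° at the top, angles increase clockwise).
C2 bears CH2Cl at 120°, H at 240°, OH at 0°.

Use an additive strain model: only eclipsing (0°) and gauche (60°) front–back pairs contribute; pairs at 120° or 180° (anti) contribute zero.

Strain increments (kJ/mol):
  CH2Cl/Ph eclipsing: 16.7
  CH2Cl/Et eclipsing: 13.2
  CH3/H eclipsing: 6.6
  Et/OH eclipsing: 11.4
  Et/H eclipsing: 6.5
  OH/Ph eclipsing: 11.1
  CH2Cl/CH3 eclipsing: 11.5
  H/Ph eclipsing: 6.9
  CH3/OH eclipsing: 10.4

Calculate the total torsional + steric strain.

This conformer (eclipsed): CH3(0°)/OH(0°) eclipsed 10.4; Et(120°)/CH2Cl(120°) eclipsed 13.2; Ph(240°)/H(240°) eclipsed 6.9 → 30.5 kJ/mol.

30.5 kJ/mol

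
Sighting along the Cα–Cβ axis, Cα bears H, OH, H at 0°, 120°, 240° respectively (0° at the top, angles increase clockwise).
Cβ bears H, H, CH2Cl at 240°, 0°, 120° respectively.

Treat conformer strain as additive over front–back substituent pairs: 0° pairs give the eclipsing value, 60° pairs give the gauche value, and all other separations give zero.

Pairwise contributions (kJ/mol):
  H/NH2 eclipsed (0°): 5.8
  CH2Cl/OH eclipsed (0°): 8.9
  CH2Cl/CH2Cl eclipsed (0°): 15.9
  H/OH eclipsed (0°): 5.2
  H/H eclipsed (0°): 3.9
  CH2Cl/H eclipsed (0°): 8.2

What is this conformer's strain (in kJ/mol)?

This conformer is eclipsed. H at 0° is eclipsed with H at 0° (3.9); OH at 120° is eclipsed with CH2Cl at 120° (8.9); H at 240° is eclipsed with H at 240° (3.9). Total 16.7 kJ/mol.

16.7 kJ/mol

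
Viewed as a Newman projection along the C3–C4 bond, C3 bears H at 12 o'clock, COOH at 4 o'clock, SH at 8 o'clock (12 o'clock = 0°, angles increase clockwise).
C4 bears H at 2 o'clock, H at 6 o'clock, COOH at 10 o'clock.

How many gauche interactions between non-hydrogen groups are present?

1

Non-H gauche pairs: SH(240°)/COOH(300°) — 1 interaction.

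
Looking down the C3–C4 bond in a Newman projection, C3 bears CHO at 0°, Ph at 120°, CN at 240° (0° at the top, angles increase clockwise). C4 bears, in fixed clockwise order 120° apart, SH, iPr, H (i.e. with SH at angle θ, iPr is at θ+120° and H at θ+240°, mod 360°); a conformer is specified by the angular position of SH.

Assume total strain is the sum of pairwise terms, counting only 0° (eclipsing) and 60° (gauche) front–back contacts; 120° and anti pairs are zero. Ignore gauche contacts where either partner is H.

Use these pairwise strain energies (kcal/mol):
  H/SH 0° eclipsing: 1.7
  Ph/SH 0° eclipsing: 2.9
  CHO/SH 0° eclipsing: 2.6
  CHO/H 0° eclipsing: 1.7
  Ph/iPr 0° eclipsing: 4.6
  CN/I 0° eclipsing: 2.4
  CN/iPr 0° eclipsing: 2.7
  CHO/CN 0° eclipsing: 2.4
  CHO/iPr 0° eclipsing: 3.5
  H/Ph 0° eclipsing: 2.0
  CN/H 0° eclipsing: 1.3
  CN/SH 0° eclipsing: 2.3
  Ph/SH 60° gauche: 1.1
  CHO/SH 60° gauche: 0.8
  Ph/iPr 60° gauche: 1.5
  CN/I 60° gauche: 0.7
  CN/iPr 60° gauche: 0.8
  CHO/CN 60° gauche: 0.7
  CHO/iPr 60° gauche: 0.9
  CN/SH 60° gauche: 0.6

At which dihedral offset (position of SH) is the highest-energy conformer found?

0°

SH at 0° (eclipsed): CHO(0°)/SH(0°) eclipsed 2.6; Ph(120°)/iPr(120°) eclipsed 4.6; CN(240°)/H(240°) eclipsed 1.3 → 8.5 kcal/mol.
SH at 60° (staggered): CHO(0°)/SH(60°) gauche 0.8; Ph(120°)/SH(60°) gauche 1.1; Ph(120°)/iPr(180°) gauche 1.5; CN(240°)/iPr(180°) gauche 0.8 → 4.2 kcal/mol.
SH at 120° (eclipsed): CHO(0°)/H(0°) eclipsed 1.7; Ph(120°)/SH(120°) eclipsed 2.9; CN(240°)/iPr(240°) eclipsed 2.7 → 7.3 kcal/mol.
SH at 180° (staggered): CHO(0°)/iPr(300°) gauche 0.9; Ph(120°)/SH(180°) gauche 1.1; CN(240°)/SH(180°) gauche 0.6; CN(240°)/iPr(300°) gauche 0.8 → 3.4 kcal/mol.
SH at 240° (eclipsed): CHO(0°)/iPr(0°) eclipsed 3.5; Ph(120°)/H(120°) eclipsed 2.0; CN(240°)/SH(240°) eclipsed 2.3 → 7.8 kcal/mol.
SH at 300° (staggered): CHO(0°)/SH(300°) gauche 0.8; CHO(0°)/iPr(60°) gauche 0.9; Ph(120°)/iPr(60°) gauche 1.5; CN(240°)/SH(300°) gauche 0.6 → 3.8 kcal/mol.
The maximum (8.5 kcal/mol) occurs with SH at 0°.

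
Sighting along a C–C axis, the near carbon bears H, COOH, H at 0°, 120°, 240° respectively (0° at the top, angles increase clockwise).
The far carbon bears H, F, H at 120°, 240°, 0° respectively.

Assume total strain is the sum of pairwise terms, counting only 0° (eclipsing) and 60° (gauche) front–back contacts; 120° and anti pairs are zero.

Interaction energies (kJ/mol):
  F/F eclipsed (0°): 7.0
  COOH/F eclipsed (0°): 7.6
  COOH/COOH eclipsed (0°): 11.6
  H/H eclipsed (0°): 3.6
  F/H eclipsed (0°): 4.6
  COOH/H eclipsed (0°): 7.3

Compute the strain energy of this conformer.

This conformer (eclipsed): H(0°)/H(0°) eclipsed 3.6; COOH(120°)/H(120°) eclipsed 7.3; H(240°)/F(240°) eclipsed 4.6 → 15.5 kJ/mol.

15.5 kJ/mol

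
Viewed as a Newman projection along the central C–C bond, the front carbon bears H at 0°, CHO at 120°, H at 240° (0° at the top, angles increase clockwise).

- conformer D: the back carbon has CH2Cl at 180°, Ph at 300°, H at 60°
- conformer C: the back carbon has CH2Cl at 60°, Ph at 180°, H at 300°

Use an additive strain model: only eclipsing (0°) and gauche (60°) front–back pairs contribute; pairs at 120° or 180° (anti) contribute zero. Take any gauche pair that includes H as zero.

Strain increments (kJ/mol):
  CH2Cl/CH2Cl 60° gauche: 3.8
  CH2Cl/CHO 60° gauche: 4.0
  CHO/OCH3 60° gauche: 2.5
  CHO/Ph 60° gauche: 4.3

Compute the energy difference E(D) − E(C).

-4.3 kJ/mol

D (staggered): CHO–CH2Cl gauche; 4.0 = 4.0 kJ/mol.
C (staggered): CHO–CH2Cl gauche, CHO–Ph gauche; 4.0 + 4.3 = 8.3 kJ/mol.
E(D) − E(C) = 4.0 − 8.3 = -4.3 kJ/mol.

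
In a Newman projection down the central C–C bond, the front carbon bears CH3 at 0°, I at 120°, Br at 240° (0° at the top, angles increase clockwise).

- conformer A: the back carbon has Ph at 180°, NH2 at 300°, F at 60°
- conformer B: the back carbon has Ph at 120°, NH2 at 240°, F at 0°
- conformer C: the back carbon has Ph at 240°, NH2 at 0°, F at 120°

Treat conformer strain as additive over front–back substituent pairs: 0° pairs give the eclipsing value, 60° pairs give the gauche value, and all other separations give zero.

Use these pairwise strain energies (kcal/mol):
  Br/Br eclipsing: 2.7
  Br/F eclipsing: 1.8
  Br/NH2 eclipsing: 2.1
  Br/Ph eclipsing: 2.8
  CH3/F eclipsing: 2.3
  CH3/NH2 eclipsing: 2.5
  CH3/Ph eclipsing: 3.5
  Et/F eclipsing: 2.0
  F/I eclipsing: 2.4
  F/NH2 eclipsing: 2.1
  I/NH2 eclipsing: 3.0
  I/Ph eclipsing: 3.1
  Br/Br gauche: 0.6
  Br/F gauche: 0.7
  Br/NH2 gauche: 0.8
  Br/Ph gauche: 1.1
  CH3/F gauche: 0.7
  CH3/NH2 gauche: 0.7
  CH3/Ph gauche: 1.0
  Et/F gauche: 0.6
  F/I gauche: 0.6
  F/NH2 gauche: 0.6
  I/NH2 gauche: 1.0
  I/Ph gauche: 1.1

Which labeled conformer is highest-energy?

C

A is staggered. CH3 at 0° is gauche with NH2 at 300° (0.7); CH3 at 0° is gauche with F at 60° (0.7); I at 120° is gauche with Ph at 180° (1.1); I at 120° is gauche with F at 60° (0.6); Br at 240° is gauche with Ph at 180° (1.1); Br at 240° is gauche with NH2 at 300° (0.8). Total 5.0 kcal/mol.
B is eclipsed. CH3 at 0° is eclipsed with F at 0° (2.3); I at 120° is eclipsed with Ph at 120° (3.1); Br at 240° is eclipsed with NH2 at 240° (2.1). Total 7.5 kcal/mol.
C is eclipsed. CH3 at 0° is eclipsed with NH2 at 0° (2.5); I at 120° is eclipsed with F at 120° (2.4); Br at 240° is eclipsed with Ph at 240° (2.8). Total 7.7 kcal/mol.
C has the highest total (7.7 kcal/mol).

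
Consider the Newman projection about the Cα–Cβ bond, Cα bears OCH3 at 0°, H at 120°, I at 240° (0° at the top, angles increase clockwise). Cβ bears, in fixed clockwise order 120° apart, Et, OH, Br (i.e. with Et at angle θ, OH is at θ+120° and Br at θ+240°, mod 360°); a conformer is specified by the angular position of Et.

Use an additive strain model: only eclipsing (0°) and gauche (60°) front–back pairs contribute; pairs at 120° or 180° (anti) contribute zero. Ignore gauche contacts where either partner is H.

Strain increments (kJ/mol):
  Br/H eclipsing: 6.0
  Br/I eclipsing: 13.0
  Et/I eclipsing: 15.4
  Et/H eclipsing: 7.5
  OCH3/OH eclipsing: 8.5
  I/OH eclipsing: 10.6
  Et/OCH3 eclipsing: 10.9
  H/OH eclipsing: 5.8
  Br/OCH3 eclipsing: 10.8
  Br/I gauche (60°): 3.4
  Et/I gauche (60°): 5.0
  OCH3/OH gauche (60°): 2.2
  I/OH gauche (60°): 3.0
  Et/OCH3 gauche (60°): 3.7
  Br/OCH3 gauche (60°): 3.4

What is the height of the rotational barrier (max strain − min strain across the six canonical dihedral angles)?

Et at 0° (eclipsed): OCH3–Et eclipsed, H–OH eclipsed, I–Br eclipsed; 10.9 + 5.8 + 13.0 = 29.7 kJ/mol.
Et at 60° (staggered): OCH3–Et gauche, OCH3–Br gauche, I–OH gauche, I–Br gauche; 3.7 + 3.4 + 3.0 + 3.4 = 13.5 kJ/mol.
Et at 120° (eclipsed): OCH3–Br eclipsed, H–Et eclipsed, I–OH eclipsed; 10.8 + 7.5 + 10.6 = 28.9 kJ/mol.
Et at 180° (staggered): OCH3–OH gauche, OCH3–Br gauche, I–Et gauche, I–OH gauche; 2.2 + 3.4 + 5.0 + 3.0 = 13.6 kJ/mol.
Et at 240° (eclipsed): OCH3–OH eclipsed, H–Br eclipsed, I–Et eclipsed; 8.5 + 6.0 + 15.4 = 29.9 kJ/mol.
Et at 300° (staggered): OCH3–Et gauche, OCH3–OH gauche, I–Et gauche, I–Br gauche; 3.7 + 2.2 + 5.0 + 3.4 = 14.3 kJ/mol.
Max at 240° (29.9 kJ/mol), min at 60° (13.5 kJ/mol); barrier = 16.4 kJ/mol.

16.4 kJ/mol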